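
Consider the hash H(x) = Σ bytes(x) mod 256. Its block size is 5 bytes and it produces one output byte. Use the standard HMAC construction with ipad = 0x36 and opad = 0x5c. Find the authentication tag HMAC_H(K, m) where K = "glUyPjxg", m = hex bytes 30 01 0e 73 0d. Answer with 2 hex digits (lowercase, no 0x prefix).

79

Key "glUyPjxg" = 67 6c 55 79 50 6a 78 67 is 8 bytes > B = 5, so hash it first: H(key) = 3a, then zero-pad to 5 bytes: K' = 3a 00 00 00 00.
K' ⊕ ipad = 0c 36 36 36 36.  K' ⊕ opad = 66 5c 5c 5c 5c.
Inner input = (K'⊕ipad) ∥ m = 0c 36 36 36 36 ∥ 30 01 0e 73 0d.
Inner hash: sum = 12+54+54+54+54+48+1+14+115+13 = 419; mod 256 = 163 → a3.
Outer input = (K'⊕opad) ∥ inner = 66 5c 5c 5c 5c ∥ a3.
Outer hash (tag): sum = 102+92+92+92+92+163 = 633; mod 256 = 121 → 79.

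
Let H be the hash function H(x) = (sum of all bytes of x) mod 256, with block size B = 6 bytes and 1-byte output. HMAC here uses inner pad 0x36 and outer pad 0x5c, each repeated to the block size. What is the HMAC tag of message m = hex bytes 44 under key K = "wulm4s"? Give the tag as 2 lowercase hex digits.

Key "wulm4s" = 77 75 6c 6d 34 73 is exactly B = 6 bytes: K' = 77 75 6c 6d 34 73.
K' ⊕ ipad = 41 43 5a 5b 02 45.  K' ⊕ opad = 2b 29 30 31 68 2f.
Inner input = (K'⊕ipad) ∥ m = 41 43 5a 5b 02 45 ∥ 44.
Inner hash: sum = 65+67+90+91+2+69+68 = 452; mod 256 = 196 → c4.
Outer input = (K'⊕opad) ∥ inner = 2b 29 30 31 68 2f ∥ c4.
Outer hash (tag): sum = 43+41+48+49+104+47+196 = 528; mod 256 = 16 → 10.

10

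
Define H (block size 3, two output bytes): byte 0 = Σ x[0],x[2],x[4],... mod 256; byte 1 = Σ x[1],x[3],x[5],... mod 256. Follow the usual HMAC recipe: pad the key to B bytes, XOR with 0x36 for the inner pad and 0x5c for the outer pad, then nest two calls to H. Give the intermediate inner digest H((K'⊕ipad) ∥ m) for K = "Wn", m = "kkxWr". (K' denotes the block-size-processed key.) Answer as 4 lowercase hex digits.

59ad

Key "Wn" = 57 6e is 2 bytes ≤ B = 3; zero-pad to 3 bytes: K' = 57 6e 00.
K' ⊕ ipad = 61 58 36.
Inner input = 61 58 36 ∥ 6b 6b 78 57 72.
Inner hash: even-index sum = 345 mod 256 = 89; odd-index sum = 429 mod 256 = 173 → 59 ad.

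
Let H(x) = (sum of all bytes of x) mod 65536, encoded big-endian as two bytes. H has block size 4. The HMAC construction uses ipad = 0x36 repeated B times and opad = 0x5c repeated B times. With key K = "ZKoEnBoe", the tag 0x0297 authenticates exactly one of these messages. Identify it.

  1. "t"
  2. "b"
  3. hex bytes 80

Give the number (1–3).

1

Key "ZKoEnBoe" = 5a 4b 6f 45 6e 42 6f 65 is 8 bytes > B = 4, so hash it first: H(key) = 02 dd, then zero-pad to 4 bytes: K' = 02 dd 00 00.
K' ⊕ ipad = 34 eb 36 36; K' ⊕ opad = 5e 81 5c 5c.
m1: inner = H(34 eb 36 36 74) = 01 ff; tag = H(5e 81 5c 5c 01 ff) = 0297 ← matches
m2: inner = H(34 eb 36 36 62) = 01 ed; tag = H(5e 81 5c 5c 01 ed) = 0285
m3: inner = H(34 eb 36 36 80) = 02 0b; tag = H(5e 81 5c 5c 02 0b) = 01a4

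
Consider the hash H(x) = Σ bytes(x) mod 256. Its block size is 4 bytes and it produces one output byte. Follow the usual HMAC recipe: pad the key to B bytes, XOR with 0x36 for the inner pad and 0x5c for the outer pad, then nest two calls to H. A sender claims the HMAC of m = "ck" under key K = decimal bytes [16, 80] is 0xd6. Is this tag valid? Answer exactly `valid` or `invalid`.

valid

Key decimal bytes [16, 80] = 10 50 is 2 bytes ≤ B = 4; zero-pad to 4 bytes: K' = 10 50 00 00.
K' ⊕ ipad = 26 66 36 36; K' ⊕ opad = 4c 0c 5c 5c.
Inner hash: sum = 38+102+54+54+99+107 = 454; mod 256 = 198 → c6.
Outer hash (recomputed tag): sum = 76+12+92+92+198 = 470; mod 256 = 214 → d6.
Recomputed tag = d6; claimed = d6 → match.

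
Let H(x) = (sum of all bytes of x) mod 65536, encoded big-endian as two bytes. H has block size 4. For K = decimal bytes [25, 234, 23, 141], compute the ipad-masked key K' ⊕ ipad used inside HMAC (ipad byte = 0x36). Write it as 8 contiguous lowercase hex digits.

2fdc21bb

Key decimal bytes [25, 234, 23, 141] = 19 ea 17 8d is exactly B = 4 bytes: K' = 19 ea 17 8d.
XOR each byte with 0x36: 19⊕36=2f, ea⊕36=dc, 17⊕36=21, 8d⊕36=bb.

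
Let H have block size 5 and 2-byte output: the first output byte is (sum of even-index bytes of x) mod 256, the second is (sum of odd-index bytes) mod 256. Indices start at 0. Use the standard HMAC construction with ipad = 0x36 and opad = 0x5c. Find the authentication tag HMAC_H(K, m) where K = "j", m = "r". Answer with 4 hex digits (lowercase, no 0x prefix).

Key "j" = 6a is 1 byte ≤ B = 5; zero-pad to 5 bytes: K' = 6a 00 00 00 00.
K' ⊕ ipad = 5c 36 36 36 36.  K' ⊕ opad = 36 5c 5c 5c 5c.
Inner input = (K'⊕ipad) ∥ m = 5c 36 36 36 36 ∥ 72.
Inner hash: even-index sum = 200 mod 256 = 200; odd-index sum = 222 mod 256 = 222 → c8 de.
Outer input = (K'⊕opad) ∥ inner = 36 5c 5c 5c 5c ∥ c8 de.
Outer hash (tag): even-index sum = 460 mod 256 = 204; odd-index sum = 384 mod 256 = 128 → cc 80.

cc80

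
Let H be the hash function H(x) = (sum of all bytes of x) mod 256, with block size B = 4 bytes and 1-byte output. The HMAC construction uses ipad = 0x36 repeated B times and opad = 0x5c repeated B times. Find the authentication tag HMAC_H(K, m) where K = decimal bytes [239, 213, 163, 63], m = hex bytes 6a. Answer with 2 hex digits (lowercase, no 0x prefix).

62

Key decimal bytes [239, 213, 163, 63] = ef d5 a3 3f is exactly B = 4 bytes: K' = ef d5 a3 3f.
K' ⊕ ipad = d9 e3 95 09.  K' ⊕ opad = b3 89 ff 63.
Inner input = (K'⊕ipad) ∥ m = d9 e3 95 09 ∥ 6a.
Inner hash: sum = 217+227+149+9+106 = 708; mod 256 = 196 → c4.
Outer input = (K'⊕opad) ∥ inner = b3 89 ff 63 ∥ c4.
Outer hash (tag): sum = 179+137+255+99+196 = 866; mod 256 = 98 → 62.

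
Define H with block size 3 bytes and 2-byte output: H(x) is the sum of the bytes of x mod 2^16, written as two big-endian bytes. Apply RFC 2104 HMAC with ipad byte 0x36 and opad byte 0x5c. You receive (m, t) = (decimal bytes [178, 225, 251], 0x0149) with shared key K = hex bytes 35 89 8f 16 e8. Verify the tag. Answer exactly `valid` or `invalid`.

valid

Key hex bytes 35 89 8f 16 e8 is 5 bytes > B = 3, so hash it first: H(key) = 02 4b, then zero-pad to 3 bytes: K' = 02 4b 00.
K' ⊕ ipad = 34 7d 36; K' ⊕ opad = 5e 17 5c.
Inner hash: sum = 52+125+54+178+225+251 = 885 → 03 75.
Outer hash (recomputed tag): sum = 94+23+92+3+117 = 329 → 01 49.
Recomputed tag = 0149; claimed = 0149 → match.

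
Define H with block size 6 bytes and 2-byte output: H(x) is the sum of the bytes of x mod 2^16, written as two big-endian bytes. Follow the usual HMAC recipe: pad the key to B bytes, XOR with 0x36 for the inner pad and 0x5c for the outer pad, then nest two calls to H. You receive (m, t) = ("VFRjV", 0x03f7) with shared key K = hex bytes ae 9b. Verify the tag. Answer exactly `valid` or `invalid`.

valid

Key hex bytes ae 9b is 2 bytes ≤ B = 6; zero-pad to 6 bytes: K' = ae 9b 00 00 00 00.
K' ⊕ ipad = 98 ad 36 36 36 36; K' ⊕ opad = f2 c7 5c 5c 5c 5c.
Inner hash: sum = 152+173+54+54+54+54+86+70+82+106+86 = 971 → 03 cb.
Outer hash (recomputed tag): sum = 242+199+92+92+92+92+3+203 = 1015 → 03 f7.
Recomputed tag = 03f7; claimed = 03f7 → match.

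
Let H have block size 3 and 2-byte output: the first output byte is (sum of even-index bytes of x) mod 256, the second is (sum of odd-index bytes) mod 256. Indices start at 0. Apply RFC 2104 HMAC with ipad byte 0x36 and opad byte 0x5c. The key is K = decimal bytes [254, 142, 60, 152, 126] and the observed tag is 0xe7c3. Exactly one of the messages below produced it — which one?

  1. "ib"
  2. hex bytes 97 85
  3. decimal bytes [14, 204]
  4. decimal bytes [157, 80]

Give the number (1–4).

Key decimal bytes [254, 142, 60, 152, 126] = fe 8e 3c 98 7e is 5 bytes > B = 3, so hash it first: H(key) = b8 26, then zero-pad to 3 bytes: K' = b8 26 00.
K' ⊕ ipad = 8e 10 36; K' ⊕ opad = e4 7a 5c.
m1: inner = H(8e 10 36 69 62) = 26 79; tag = H(e4 7a 5c 26 79) = b9a0
m2: inner = H(8e 10 36 97 85) = 49 a7; tag = H(e4 7a 5c 49 a7) = e7c3 ← matches
m3: inner = H(8e 10 36 0e cc) = 90 1e; tag = H(e4 7a 5c 90 1e) = 5e0a
m4: inner = H(8e 10 36 9d 50) = 14 ad; tag = H(e4 7a 5c 14 ad) = ed8e

2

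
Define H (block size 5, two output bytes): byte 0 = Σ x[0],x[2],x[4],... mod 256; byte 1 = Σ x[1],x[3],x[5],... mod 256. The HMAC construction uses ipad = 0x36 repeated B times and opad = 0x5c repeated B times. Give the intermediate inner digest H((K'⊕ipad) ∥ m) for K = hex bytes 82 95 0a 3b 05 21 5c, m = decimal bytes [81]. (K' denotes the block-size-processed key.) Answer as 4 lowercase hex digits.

474e

Key hex bytes 82 95 0a 3b 05 21 5c is 7 bytes > B = 5, so hash it first: H(key) = ed f1, then zero-pad to 5 bytes: K' = ed f1 00 00 00.
K' ⊕ ipad = db c7 36 36 36.
Inner input = db c7 36 36 36 ∥ 51.
Inner hash: even-index sum = 327 mod 256 = 71; odd-index sum = 334 mod 256 = 78 → 47 4e.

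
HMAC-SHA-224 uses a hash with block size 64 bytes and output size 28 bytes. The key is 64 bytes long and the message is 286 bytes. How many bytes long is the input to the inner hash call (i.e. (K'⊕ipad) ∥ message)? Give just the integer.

350

Key is 64 ≤ 64 bytes, zero-padded: |K'| = 64.
Inner input = (K'⊕ipad) ∥ m → 64 + 286 = 350 bytes.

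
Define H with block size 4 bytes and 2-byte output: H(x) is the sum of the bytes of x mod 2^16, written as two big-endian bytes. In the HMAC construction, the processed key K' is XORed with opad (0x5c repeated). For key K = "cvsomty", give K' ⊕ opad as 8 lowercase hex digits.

5f495c5c

Key "cvsomty" = 63 76 73 6f 6d 74 79 is 7 bytes > B = 4, so hash it first: H(key) = 03 15, then zero-pad to 4 bytes: K' = 03 15 00 00.
XOR each byte with 0x5c: 03⊕5c=5f, 15⊕5c=49, 00⊕5c=5c, 00⊕5c=5c.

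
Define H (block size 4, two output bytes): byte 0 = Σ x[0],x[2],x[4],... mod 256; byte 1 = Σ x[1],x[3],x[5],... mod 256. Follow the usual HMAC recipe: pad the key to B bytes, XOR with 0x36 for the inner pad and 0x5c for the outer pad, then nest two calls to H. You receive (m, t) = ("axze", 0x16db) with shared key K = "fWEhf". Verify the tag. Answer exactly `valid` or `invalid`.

invalid

Key "fWEhf" = 66 57 45 68 66 is 5 bytes > B = 4, so hash it first: H(key) = 11 bf, then zero-pad to 4 bytes: K' = 11 bf 00 00.
K' ⊕ ipad = 27 89 36 36; K' ⊕ opad = 4d e3 5c 5c.
Inner hash: even-index sum = 312 mod 256 = 56; odd-index sum = 412 mod 256 = 156 → 38 9c.
Outer hash (recomputed tag): even-index sum = 225 mod 256 = 225; odd-index sum = 475 mod 256 = 219 → e1 db.
Recomputed tag = e1db; claimed = 16db → mismatch.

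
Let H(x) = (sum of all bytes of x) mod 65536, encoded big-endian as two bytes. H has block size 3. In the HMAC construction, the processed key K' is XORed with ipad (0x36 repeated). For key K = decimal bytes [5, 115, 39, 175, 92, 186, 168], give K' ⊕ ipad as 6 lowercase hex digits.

353a36

Key decimal bytes [5, 115, 39, 175, 92, 186, 168] = 05 73 27 af 5c ba a8 is 7 bytes > B = 3, so hash it first: H(key) = 03 0c, then zero-pad to 3 bytes: K' = 03 0c 00.
XOR each byte with 0x36: 03⊕36=35, 0c⊕36=3a, 00⊕36=36.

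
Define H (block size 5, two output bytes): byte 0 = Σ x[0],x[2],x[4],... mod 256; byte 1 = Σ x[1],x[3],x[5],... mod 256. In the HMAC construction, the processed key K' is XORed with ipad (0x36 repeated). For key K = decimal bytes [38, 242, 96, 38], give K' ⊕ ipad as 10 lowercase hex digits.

Key decimal bytes [38, 242, 96, 38] = 26 f2 60 26 is 4 bytes ≤ B = 5; zero-pad to 5 bytes: K' = 26 f2 60 26 00.
XOR each byte with 0x36: 26⊕36=10, f2⊕36=c4, 60⊕36=56, 26⊕36=10, 00⊕36=36.

10c4561036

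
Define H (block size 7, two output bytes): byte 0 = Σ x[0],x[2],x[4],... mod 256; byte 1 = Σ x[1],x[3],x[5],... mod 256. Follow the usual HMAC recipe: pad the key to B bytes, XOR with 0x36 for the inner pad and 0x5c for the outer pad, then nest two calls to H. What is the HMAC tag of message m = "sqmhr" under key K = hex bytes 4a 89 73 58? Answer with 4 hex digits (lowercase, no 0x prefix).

b23b

Key hex bytes 4a 89 73 58 is 4 bytes ≤ B = 7; zero-pad to 7 bytes: K' = 4a 89 73 58 00 00 00.
K' ⊕ ipad = 7c bf 45 6e 36 36 36.  K' ⊕ opad = 16 d5 2f 04 5c 5c 5c.
Inner input = (K'⊕ipad) ∥ m = 7c bf 45 6e 36 36 36 ∥ 73 71 6d 68 72.
Inner hash: even-index sum = 518 mod 256 = 6; odd-index sum = 693 mod 256 = 181 → 06 b5.
Outer input = (K'⊕opad) ∥ inner = 16 d5 2f 04 5c 5c 5c ∥ 06 b5.
Outer hash (tag): even-index sum = 434 mod 256 = 178; odd-index sum = 315 mod 256 = 59 → b2 3b.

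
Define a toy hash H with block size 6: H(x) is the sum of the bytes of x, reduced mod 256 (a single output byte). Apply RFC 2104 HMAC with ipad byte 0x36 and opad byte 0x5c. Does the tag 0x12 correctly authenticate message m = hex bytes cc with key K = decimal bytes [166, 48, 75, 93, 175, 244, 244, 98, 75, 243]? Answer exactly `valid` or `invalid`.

valid

Key decimal bytes [166, 48, 75, 93, 175, 244, 244, 98, 75, 243] = a6 30 4b 5d af f4 f4 62 4b f3 is 10 bytes > B = 6, so hash it first: H(key) = b5, then zero-pad to 6 bytes: K' = b5 00 00 00 00 00.
K' ⊕ ipad = 83 36 36 36 36 36; K' ⊕ opad = e9 5c 5c 5c 5c 5c.
Inner hash: sum = 131+54+54+54+54+54+204 = 605; mod 256 = 93 → 5d.
Outer hash (recomputed tag): sum = 233+92+92+92+92+92+93 = 786; mod 256 = 18 → 12.
Recomputed tag = 12; claimed = 12 → match.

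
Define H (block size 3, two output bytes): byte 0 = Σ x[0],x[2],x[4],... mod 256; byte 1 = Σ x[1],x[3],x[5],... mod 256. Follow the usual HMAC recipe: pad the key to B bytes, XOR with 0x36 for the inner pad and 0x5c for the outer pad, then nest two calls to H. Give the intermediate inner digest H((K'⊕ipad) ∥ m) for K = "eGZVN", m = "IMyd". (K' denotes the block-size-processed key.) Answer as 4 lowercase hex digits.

226d

Key "eGZVN" = 65 47 5a 56 4e is 5 bytes > B = 3, so hash it first: H(key) = 0d 9d, then zero-pad to 3 bytes: K' = 0d 9d 00.
K' ⊕ ipad = 3b ab 36.
Inner input = 3b ab 36 ∥ 49 4d 79 64.
Inner hash: even-index sum = 290 mod 256 = 34; odd-index sum = 365 mod 256 = 109 → 22 6d.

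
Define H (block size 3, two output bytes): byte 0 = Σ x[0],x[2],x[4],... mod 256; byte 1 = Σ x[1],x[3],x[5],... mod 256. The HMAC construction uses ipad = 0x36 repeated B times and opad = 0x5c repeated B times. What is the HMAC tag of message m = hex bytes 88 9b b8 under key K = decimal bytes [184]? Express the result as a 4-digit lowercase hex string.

Key decimal bytes [184] = b8 is 1 byte ≤ B = 3; zero-pad to 3 bytes: K' = b8 00 00.
K' ⊕ ipad = 8e 36 36.  K' ⊕ opad = e4 5c 5c.
Inner input = (K'⊕ipad) ∥ m = 8e 36 36 ∥ 88 9b b8.
Inner hash: even-index sum = 351 mod 256 = 95; odd-index sum = 374 mod 256 = 118 → 5f 76.
Outer input = (K'⊕opad) ∥ inner = e4 5c 5c ∥ 5f 76.
Outer hash (tag): even-index sum = 438 mod 256 = 182; odd-index sum = 187 mod 256 = 187 → b6 bb.

b6bb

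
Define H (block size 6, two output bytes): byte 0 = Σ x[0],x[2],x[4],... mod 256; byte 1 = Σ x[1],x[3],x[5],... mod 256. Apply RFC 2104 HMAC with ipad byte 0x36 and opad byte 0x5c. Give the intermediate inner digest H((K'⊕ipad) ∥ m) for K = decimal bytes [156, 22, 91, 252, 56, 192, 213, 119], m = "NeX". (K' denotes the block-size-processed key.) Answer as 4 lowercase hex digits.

Key decimal bytes [156, 22, 91, 252, 56, 192, 213, 119] = 9c 16 5b fc 38 c0 d5 77 is 8 bytes > B = 6, so hash it first: H(key) = 04 49, then zero-pad to 6 bytes: K' = 04 49 00 00 00 00.
K' ⊕ ipad = 32 7f 36 36 36 36.
Inner input = 32 7f 36 36 36 36 ∥ 4e 65 58.
Inner hash: even-index sum = 324 mod 256 = 68; odd-index sum = 336 mod 256 = 80 → 44 50.

4450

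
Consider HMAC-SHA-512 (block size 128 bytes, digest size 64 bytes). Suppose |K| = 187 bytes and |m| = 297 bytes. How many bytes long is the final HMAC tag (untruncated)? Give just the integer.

The tag is one SHA-512 digest: 64 bytes.

64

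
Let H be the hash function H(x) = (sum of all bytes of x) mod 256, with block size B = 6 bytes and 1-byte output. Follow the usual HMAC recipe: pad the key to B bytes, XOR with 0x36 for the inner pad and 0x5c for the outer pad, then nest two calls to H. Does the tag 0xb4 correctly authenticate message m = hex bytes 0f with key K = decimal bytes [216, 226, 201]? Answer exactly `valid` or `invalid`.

Key decimal bytes [216, 226, 201] = d8 e2 c9 is 3 bytes ≤ B = 6; zero-pad to 6 bytes: K' = d8 e2 c9 00 00 00.
K' ⊕ ipad = ee d4 ff 36 36 36; K' ⊕ opad = 84 be 95 5c 5c 5c.
Inner hash: sum = 238+212+255+54+54+54+15 = 882; mod 256 = 114 → 72.
Outer hash (recomputed tag): sum = 132+190+149+92+92+92+114 = 861; mod 256 = 93 → 5d.
Recomputed tag = 5d; claimed = b4 → mismatch.

invalid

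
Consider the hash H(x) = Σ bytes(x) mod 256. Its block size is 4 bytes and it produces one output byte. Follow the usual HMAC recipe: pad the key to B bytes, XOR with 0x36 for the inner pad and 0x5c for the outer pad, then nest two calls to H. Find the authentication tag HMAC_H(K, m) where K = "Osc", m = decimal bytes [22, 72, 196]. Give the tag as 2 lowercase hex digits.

48

Key "Osc" = 4f 73 63 is 3 bytes ≤ B = 4; zero-pad to 4 bytes: K' = 4f 73 63 00.
K' ⊕ ipad = 79 45 55 36.  K' ⊕ opad = 13 2f 3f 5c.
Inner input = (K'⊕ipad) ∥ m = 79 45 55 36 ∥ 16 48 c4.
Inner hash: sum = 121+69+85+54+22+72+196 = 619; mod 256 = 107 → 6b.
Outer input = (K'⊕opad) ∥ inner = 13 2f 3f 5c ∥ 6b.
Outer hash (tag): sum = 19+47+63+92+107 = 328; mod 256 = 72 → 48.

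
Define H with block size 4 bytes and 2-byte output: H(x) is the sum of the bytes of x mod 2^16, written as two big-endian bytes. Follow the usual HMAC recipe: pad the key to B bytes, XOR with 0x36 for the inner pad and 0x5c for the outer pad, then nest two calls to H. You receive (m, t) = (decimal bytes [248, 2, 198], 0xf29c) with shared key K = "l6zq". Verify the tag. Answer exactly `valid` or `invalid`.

Key "l6zq" = 6c 36 7a 71 is exactly B = 4 bytes: K' = 6c 36 7a 71.
K' ⊕ ipad = 5a 00 4c 47; K' ⊕ opad = 30 6a 26 2d.
Inner hash: sum = 90+0+76+71+248+2+198 = 685 → 02 ad.
Outer hash (recomputed tag): sum = 48+106+38+45+2+173 = 412 → 01 9c.
Recomputed tag = 019c; claimed = f29c → mismatch.

invalid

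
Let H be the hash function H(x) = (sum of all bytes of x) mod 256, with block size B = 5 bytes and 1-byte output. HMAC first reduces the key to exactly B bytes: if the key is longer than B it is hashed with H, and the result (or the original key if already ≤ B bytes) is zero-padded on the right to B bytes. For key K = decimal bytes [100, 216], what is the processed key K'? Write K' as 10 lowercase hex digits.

Key decimal bytes [100, 216] = 64 d8 is 2 bytes ≤ B = 5; zero-pad to 5 bytes: K' = 64 d8 00 00 00.

64d8000000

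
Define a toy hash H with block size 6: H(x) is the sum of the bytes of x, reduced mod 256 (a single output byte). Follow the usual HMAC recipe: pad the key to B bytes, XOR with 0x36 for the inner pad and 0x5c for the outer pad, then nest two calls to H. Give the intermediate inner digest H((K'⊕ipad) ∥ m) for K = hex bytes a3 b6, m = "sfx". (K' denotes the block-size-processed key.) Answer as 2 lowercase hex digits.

3e

Key hex bytes a3 b6 is 2 bytes ≤ B = 6; zero-pad to 6 bytes: K' = a3 b6 00 00 00 00.
K' ⊕ ipad = 95 80 36 36 36 36.
Inner input = 95 80 36 36 36 36 ∥ 73 66 78.
Inner hash: sum = 149+128+54+54+54+54+115+102+120 = 830; mod 256 = 62 → 3e.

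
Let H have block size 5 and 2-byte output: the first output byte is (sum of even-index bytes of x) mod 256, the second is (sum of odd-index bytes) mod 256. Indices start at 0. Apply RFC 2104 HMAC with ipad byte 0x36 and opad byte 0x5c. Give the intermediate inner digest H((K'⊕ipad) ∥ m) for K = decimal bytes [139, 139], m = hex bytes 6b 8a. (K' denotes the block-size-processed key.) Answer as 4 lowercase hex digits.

Key decimal bytes [139, 139] = 8b 8b is 2 bytes ≤ B = 5; zero-pad to 5 bytes: K' = 8b 8b 00 00 00.
K' ⊕ ipad = bd bd 36 36 36.
Inner input = bd bd 36 36 36 ∥ 6b 8a.
Inner hash: even-index sum = 435 mod 256 = 179; odd-index sum = 350 mod 256 = 94 → b3 5e.

b35e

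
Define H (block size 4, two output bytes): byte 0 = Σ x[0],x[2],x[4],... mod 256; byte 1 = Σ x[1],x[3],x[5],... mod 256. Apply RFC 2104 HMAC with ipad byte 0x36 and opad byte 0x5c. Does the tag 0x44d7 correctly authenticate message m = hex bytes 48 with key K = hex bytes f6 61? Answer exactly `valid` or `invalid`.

invalid

Key hex bytes f6 61 is 2 bytes ≤ B = 4; zero-pad to 4 bytes: K' = f6 61 00 00.
K' ⊕ ipad = c0 57 36 36; K' ⊕ opad = aa 3d 5c 5c.
Inner hash: even-index sum = 318 mod 256 = 62; odd-index sum = 141 mod 256 = 141 → 3e 8d.
Outer hash (recomputed tag): even-index sum = 324 mod 256 = 68; odd-index sum = 294 mod 256 = 38 → 44 26.
Recomputed tag = 4426; claimed = 44d7 → mismatch.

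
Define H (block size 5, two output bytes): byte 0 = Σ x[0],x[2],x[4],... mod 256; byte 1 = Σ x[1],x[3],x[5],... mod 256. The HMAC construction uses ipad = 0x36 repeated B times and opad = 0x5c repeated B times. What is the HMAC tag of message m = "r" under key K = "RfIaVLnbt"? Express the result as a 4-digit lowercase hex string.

32d6

Key "RfIaVLnbt" = 52 66 49 61 56 4c 6e 62 74 is 9 bytes > B = 5, so hash it first: H(key) = d3 75, then zero-pad to 5 bytes: K' = d3 75 00 00 00.
K' ⊕ ipad = e5 43 36 36 36.  K' ⊕ opad = 8f 29 5c 5c 5c.
Inner input = (K'⊕ipad) ∥ m = e5 43 36 36 36 ∥ 72.
Inner hash: even-index sum = 337 mod 256 = 81; odd-index sum = 235 mod 256 = 235 → 51 eb.
Outer input = (K'⊕opad) ∥ inner = 8f 29 5c 5c 5c ∥ 51 eb.
Outer hash (tag): even-index sum = 562 mod 256 = 50; odd-index sum = 214 mod 256 = 214 → 32 d6.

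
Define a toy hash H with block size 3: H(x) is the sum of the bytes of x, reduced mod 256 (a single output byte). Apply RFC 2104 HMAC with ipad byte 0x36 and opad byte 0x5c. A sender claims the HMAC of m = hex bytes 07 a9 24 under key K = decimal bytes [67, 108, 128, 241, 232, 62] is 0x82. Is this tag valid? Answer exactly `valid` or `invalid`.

Key decimal bytes [67, 108, 128, 241, 232, 62] = 43 6c 80 f1 e8 3e is 6 bytes > B = 3, so hash it first: H(key) = 46, then zero-pad to 3 bytes: K' = 46 00 00.
K' ⊕ ipad = 70 36 36; K' ⊕ opad = 1a 5c 5c.
Inner hash: sum = 112+54+54+7+169+36 = 432; mod 256 = 176 → b0.
Outer hash (recomputed tag): sum = 26+92+92+176 = 386; mod 256 = 130 → 82.
Recomputed tag = 82; claimed = 82 → match.

valid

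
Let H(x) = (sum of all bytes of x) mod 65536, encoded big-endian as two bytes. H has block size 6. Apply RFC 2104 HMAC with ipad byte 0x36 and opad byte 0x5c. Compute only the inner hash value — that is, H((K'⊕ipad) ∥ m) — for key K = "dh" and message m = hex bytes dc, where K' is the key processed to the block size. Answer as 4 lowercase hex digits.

Key "dh" = 64 68 is 2 bytes ≤ B = 6; zero-pad to 6 bytes: K' = 64 68 00 00 00 00.
K' ⊕ ipad = 52 5e 36 36 36 36.
Inner input = 52 5e 36 36 36 36 ∥ dc.
Inner hash: sum = 82+94+54+54+54+54+220 = 612 → 02 64.

0264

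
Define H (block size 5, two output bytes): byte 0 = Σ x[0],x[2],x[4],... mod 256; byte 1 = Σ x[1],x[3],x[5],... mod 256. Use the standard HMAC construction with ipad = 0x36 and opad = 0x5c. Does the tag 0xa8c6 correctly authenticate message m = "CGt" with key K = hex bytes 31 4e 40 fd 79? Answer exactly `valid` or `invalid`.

valid

Key hex bytes 31 4e 40 fd 79 is exactly B = 5 bytes: K' = 31 4e 40 fd 79.
K' ⊕ ipad = 07 78 76 cb 4f; K' ⊕ opad = 6d 12 1c a1 25.
Inner hash: even-index sum = 275 mod 256 = 19; odd-index sum = 506 mod 256 = 250 → 13 fa.
Outer hash (recomputed tag): even-index sum = 424 mod 256 = 168; odd-index sum = 198 mod 256 = 198 → a8 c6.
Recomputed tag = a8c6; claimed = a8c6 → match.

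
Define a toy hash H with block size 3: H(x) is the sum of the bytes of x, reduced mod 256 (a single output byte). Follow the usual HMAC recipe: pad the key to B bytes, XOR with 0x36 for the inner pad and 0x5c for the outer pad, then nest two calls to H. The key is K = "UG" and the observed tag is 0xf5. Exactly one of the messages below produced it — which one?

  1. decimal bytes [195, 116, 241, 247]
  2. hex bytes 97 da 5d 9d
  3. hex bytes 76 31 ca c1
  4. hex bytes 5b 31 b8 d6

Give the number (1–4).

Key "UG" = 55 47 is 2 bytes ≤ B = 3; zero-pad to 3 bytes: K' = 55 47 00.
K' ⊕ ipad = 63 71 36; K' ⊕ opad = 09 1b 5c.
m1: inner = H(63 71 36 c3 74 f1 f7) = 29; tag = H(09 1b 5c 29) = a9
m2: inner = H(63 71 36 97 da 5d 9d) = 75; tag = H(09 1b 5c 75) = f5 ← matches
m3: inner = H(63 71 36 76 31 ca c1) = 3c; tag = H(09 1b 5c 3c) = bc
m4: inner = H(63 71 36 5b 31 b8 d6) = 24; tag = H(09 1b 5c 24) = a4

2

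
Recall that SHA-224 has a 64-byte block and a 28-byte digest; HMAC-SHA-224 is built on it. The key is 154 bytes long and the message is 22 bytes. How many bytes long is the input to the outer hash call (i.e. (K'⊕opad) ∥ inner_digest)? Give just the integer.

92

Key is 154 > 64 bytes, so it is hashed to 28 bytes then zero-padded to 64: |K'| = 64.
Outer input = (K'⊕opad) ∥ H(inner) → 64 + 28 = 92 bytes.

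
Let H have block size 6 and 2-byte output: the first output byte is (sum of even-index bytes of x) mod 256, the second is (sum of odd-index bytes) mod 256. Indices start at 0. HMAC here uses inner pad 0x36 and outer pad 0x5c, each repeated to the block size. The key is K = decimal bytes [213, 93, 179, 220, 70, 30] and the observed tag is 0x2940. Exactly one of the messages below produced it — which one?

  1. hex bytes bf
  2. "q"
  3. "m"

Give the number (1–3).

Key decimal bytes [213, 93, 179, 220, 70, 30] = d5 5d b3 dc 46 1e is exactly B = 6 bytes: K' = d5 5d b3 dc 46 1e.
K' ⊕ ipad = e3 6b 85 ea 70 28; K' ⊕ opad = 89 01 ef 80 1a 42.
m1: inner = H(e3 6b 85 ea 70 28 bf) = 97 7d; tag = H(89 01 ef 80 1a 42 97 7d) = 2940 ← matches
m2: inner = H(e3 6b 85 ea 70 28 71) = 49 7d; tag = H(89 01 ef 80 1a 42 49 7d) = db40
m3: inner = H(e3 6b 85 ea 70 28 6d) = 45 7d; tag = H(89 01 ef 80 1a 42 45 7d) = d740

1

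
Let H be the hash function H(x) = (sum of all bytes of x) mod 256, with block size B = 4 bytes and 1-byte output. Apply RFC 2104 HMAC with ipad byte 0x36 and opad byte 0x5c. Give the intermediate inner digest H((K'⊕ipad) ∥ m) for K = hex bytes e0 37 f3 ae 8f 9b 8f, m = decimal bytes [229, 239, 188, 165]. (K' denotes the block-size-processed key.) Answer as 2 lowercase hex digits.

Key hex bytes e0 37 f3 ae 8f 9b 8f is 7 bytes > B = 4, so hash it first: H(key) = 71, then zero-pad to 4 bytes: K' = 71 00 00 00.
K' ⊕ ipad = 47 36 36 36.
Inner input = 47 36 36 36 ∥ e5 ef bc a5.
Inner hash: sum = 71+54+54+54+229+239+188+165 = 1054; mod 256 = 30 → 1e.

1e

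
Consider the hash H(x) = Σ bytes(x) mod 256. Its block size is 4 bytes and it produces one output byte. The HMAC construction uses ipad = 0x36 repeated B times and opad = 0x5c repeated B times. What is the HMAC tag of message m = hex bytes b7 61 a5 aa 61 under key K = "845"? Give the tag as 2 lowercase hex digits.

a2

Key "845" = 38 34 35 is 3 bytes ≤ B = 4; zero-pad to 4 bytes: K' = 38 34 35 00.
K' ⊕ ipad = 0e 02 03 36.  K' ⊕ opad = 64 68 69 5c.
Inner input = (K'⊕ipad) ∥ m = 0e 02 03 36 ∥ b7 61 a5 aa 61.
Inner hash: sum = 14+2+3+54+183+97+165+170+97 = 785; mod 256 = 17 → 11.
Outer input = (K'⊕opad) ∥ inner = 64 68 69 5c ∥ 11.
Outer hash (tag): sum = 100+104+105+92+17 = 418; mod 256 = 162 → a2.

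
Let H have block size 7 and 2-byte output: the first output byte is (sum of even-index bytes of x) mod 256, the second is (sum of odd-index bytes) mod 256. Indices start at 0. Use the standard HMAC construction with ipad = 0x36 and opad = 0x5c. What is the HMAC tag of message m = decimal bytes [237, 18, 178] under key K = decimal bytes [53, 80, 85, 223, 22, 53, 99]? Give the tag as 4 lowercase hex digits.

Key decimal bytes [53, 80, 85, 223, 22, 53, 99] = 35 50 55 df 16 35 63 is exactly B = 7 bytes: K' = 35 50 55 df 16 35 63.
K' ⊕ ipad = 03 66 63 e9 20 03 55.  K' ⊕ opad = 69 0c 09 83 4a 69 3f.
Inner input = (K'⊕ipad) ∥ m = 03 66 63 e9 20 03 55 ∥ ed 12 b2.
Inner hash: even-index sum = 237 mod 256 = 237; odd-index sum = 753 mod 256 = 241 → ed f1.
Outer input = (K'⊕opad) ∥ inner = 69 0c 09 83 4a 69 3f ∥ ed f1.
Outer hash (tag): even-index sum = 492 mod 256 = 236; odd-index sum = 485 mod 256 = 229 → ec e5.

ece5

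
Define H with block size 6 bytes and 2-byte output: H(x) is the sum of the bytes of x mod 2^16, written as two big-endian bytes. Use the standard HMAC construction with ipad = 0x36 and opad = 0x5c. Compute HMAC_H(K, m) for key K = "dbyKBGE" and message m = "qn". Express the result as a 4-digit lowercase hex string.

Key "dbyKBGE" = 64 62 79 4b 42 47 45 is 7 bytes > B = 6, so hash it first: H(key) = 02 58, then zero-pad to 6 bytes: K' = 02 58 00 00 00 00.
K' ⊕ ipad = 34 6e 36 36 36 36.  K' ⊕ opad = 5e 04 5c 5c 5c 5c.
Inner input = (K'⊕ipad) ∥ m = 34 6e 36 36 36 36 ∥ 71 6e.
Inner hash: sum = 52+110+54+54+54+54+113+110 = 601 → 02 59.
Outer input = (K'⊕opad) ∥ inner = 5e 04 5c 5c 5c 5c ∥ 02 59.
Outer hash (tag): sum = 94+4+92+92+92+92+2+89 = 557 → 02 2d.

022d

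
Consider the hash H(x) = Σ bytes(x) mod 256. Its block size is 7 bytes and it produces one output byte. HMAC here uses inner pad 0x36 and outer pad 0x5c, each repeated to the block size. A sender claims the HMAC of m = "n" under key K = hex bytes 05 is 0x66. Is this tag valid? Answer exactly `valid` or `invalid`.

Key hex bytes 05 is 1 byte ≤ B = 7; zero-pad to 7 bytes: K' = 05 00 00 00 00 00 00.
K' ⊕ ipad = 33 36 36 36 36 36 36; K' ⊕ opad = 59 5c 5c 5c 5c 5c 5c.
Inner hash: sum = 51+54+54+54+54+54+54+110 = 485; mod 256 = 229 → e5.
Outer hash (recomputed tag): sum = 89+92+92+92+92+92+92+229 = 870; mod 256 = 102 → 66.
Recomputed tag = 66; claimed = 66 → match.

valid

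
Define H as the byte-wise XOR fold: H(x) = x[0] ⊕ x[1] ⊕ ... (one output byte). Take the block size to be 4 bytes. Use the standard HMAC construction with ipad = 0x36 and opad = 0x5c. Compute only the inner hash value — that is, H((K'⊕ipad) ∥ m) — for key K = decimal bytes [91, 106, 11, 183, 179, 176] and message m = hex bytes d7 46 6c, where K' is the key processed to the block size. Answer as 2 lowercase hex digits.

73

Key decimal bytes [91, 106, 11, 183, 179, 176] = 5b 6a 0b b7 b3 b0 is 6 bytes > B = 4, so hash it first: H(key) = 8e, then zero-pad to 4 bytes: K' = 8e 00 00 00.
K' ⊕ ipad = b8 36 36 36.
Inner input = b8 36 36 36 ∥ d7 46 6c.
Inner hash: XOR b8⊕36⊕36⊕36⊕d7⊕46⊕6c = 73.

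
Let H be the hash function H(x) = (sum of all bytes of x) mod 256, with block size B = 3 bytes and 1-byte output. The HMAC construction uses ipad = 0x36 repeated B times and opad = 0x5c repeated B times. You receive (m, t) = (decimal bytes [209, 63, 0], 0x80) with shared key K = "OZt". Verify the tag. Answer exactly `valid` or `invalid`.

invalid

Key "OZt" = 4f 5a 74 is exactly B = 3 bytes: K' = 4f 5a 74.
K' ⊕ ipad = 79 6c 42; K' ⊕ opad = 13 06 28.
Inner hash: sum = 121+108+66+209+63+0 = 567; mod 256 = 55 → 37.
Outer hash (recomputed tag): sum = 19+6+40+55 = 120 → 78.
Recomputed tag = 78; claimed = 80 → mismatch.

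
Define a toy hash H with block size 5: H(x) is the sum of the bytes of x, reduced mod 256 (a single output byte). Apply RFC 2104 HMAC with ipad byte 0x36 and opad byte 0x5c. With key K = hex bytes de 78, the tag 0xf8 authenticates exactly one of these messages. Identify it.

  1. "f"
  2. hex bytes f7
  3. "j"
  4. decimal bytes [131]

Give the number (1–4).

1

Key hex bytes de 78 is 2 bytes ≤ B = 5; zero-pad to 5 bytes: K' = de 78 00 00 00.
K' ⊕ ipad = e8 4e 36 36 36; K' ⊕ opad = 82 24 5c 5c 5c.
m1: inner = H(e8 4e 36 36 36 66) = 3e; tag = H(82 24 5c 5c 5c 3e) = f8 ← matches
m2: inner = H(e8 4e 36 36 36 f7) = cf; tag = H(82 24 5c 5c 5c cf) = 89
m3: inner = H(e8 4e 36 36 36 6a) = 42; tag = H(82 24 5c 5c 5c 42) = fc
m4: inner = H(e8 4e 36 36 36 83) = 5b; tag = H(82 24 5c 5c 5c 5b) = 15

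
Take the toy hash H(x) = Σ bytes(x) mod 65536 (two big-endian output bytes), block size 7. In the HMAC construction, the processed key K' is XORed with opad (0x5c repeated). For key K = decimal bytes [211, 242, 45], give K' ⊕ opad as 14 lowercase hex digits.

Key decimal bytes [211, 242, 45] = d3 f2 2d is 3 bytes ≤ B = 7; zero-pad to 7 bytes: K' = d3 f2 2d 00 00 00 00.
XOR each byte with 0x5c: d3⊕5c=8f, f2⊕5c=ae, 2d⊕5c=71, 00⊕5c=5c, 00⊕5c=5c, 00⊕5c=5c, 00⊕5c=5c.

8fae715c5c5c5c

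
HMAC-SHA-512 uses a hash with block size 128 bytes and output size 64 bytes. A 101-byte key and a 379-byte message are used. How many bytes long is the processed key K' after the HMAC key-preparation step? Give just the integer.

Key is 101 ≤ 128 bytes, zero-padded: |K'| = 128.

128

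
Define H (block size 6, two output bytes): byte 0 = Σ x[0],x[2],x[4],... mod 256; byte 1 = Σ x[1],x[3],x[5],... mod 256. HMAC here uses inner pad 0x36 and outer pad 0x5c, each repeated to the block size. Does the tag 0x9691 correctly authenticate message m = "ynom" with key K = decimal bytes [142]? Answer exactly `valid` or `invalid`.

Key decimal bytes [142] = 8e is 1 byte ≤ B = 6; zero-pad to 6 bytes: K' = 8e 00 00 00 00 00.
K' ⊕ ipad = b8 36 36 36 36 36; K' ⊕ opad = d2 5c 5c 5c 5c 5c.
Inner hash: even-index sum = 524 mod 256 = 12; odd-index sum = 381 mod 256 = 125 → 0c 7d.
Outer hash (recomputed tag): even-index sum = 406 mod 256 = 150; odd-index sum = 401 mod 256 = 145 → 96 91.
Recomputed tag = 9691; claimed = 9691 → match.

valid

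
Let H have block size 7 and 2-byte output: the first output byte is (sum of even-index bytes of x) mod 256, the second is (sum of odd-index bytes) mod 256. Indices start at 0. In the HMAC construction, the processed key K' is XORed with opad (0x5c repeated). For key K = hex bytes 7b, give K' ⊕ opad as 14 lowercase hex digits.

275c5c5c5c5c5c

Key hex bytes 7b is 1 byte ≤ B = 7; zero-pad to 7 bytes: K' = 7b 00 00 00 00 00 00.
XOR each byte with 0x5c: 7b⊕5c=27, 00⊕5c=5c, 00⊕5c=5c, 00⊕5c=5c, 00⊕5c=5c, 00⊕5c=5c, 00⊕5c=5c.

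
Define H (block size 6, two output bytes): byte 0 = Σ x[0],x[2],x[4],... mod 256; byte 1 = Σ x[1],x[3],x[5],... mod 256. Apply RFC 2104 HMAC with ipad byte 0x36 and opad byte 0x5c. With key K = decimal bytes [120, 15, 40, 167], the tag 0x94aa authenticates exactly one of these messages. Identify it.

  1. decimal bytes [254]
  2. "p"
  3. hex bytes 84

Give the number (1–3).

1

Key decimal bytes [120, 15, 40, 167] = 78 0f 28 a7 is 4 bytes ≤ B = 6; zero-pad to 6 bytes: K' = 78 0f 28 a7 00 00.
K' ⊕ ipad = 4e 39 1e 91 36 36; K' ⊕ opad = 24 53 74 fb 5c 5c.
m1: inner = H(4e 39 1e 91 36 36 fe) = a0 00; tag = H(24 53 74 fb 5c 5c a0 00) = 94aa ← matches
m2: inner = H(4e 39 1e 91 36 36 70) = 12 00; tag = H(24 53 74 fb 5c 5c 12 00) = 06aa
m3: inner = H(4e 39 1e 91 36 36 84) = 26 00; tag = H(24 53 74 fb 5c 5c 26 00) = 1aaa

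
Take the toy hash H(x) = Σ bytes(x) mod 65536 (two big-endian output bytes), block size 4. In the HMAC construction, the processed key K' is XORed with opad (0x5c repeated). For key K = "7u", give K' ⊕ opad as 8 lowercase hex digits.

6b295c5c

Key "7u" = 37 75 is 2 bytes ≤ B = 4; zero-pad to 4 bytes: K' = 37 75 00 00.
XOR each byte with 0x5c: 37⊕5c=6b, 75⊕5c=29, 00⊕5c=5c, 00⊕5c=5c.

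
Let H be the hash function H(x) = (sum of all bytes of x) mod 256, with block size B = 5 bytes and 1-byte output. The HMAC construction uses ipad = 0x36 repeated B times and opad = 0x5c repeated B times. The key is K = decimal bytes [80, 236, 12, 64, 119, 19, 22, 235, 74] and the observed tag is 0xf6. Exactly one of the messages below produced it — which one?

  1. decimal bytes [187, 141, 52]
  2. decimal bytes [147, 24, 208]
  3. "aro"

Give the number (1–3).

3

Key decimal bytes [80, 236, 12, 64, 119, 19, 22, 235, 74] = 50 ec 0c 40 77 13 16 eb 4a is 9 bytes > B = 5, so hash it first: H(key) = 5d, then zero-pad to 5 bytes: K' = 5d 00 00 00 00.
K' ⊕ ipad = 6b 36 36 36 36; K' ⊕ opad = 01 5c 5c 5c 5c.
m1: inner = H(6b 36 36 36 36 bb 8d 34) = bf; tag = H(01 5c 5c 5c 5c bf) = 30
m2: inner = H(6b 36 36 36 36 93 18 d0) = be; tag = H(01 5c 5c 5c 5c be) = 2f
m3: inner = H(6b 36 36 36 36 61 72 6f) = 85; tag = H(01 5c 5c 5c 5c 85) = f6 ← matches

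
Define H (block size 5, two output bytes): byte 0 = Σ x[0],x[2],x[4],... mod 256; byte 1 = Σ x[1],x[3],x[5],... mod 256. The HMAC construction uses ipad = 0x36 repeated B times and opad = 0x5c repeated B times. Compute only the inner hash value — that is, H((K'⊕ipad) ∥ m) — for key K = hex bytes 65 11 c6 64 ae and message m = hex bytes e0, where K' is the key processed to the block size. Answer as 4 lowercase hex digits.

db59

Key hex bytes 65 11 c6 64 ae is exactly B = 5 bytes: K' = 65 11 c6 64 ae.
K' ⊕ ipad = 53 27 f0 52 98.
Inner input = 53 27 f0 52 98 ∥ e0.
Inner hash: even-index sum = 475 mod 256 = 219; odd-index sum = 345 mod 256 = 89 → db 59.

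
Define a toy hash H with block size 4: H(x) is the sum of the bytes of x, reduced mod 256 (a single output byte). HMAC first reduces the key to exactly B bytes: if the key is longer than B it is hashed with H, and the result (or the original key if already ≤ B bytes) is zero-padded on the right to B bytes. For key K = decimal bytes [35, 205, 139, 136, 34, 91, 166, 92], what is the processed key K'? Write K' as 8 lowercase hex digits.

|K| = 8 > B = 4, so first hash the key.
H(K): sum = 35+205+139+136+34+91+166+92 = 898; mod 256 = 130 → 82.
Zero-pad H(K) = 82 to 4 bytes: K' = 82 00 00 00.

82000000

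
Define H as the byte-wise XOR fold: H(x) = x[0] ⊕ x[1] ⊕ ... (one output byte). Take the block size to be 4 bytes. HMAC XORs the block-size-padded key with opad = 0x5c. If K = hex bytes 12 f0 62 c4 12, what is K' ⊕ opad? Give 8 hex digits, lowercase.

0a5c5c5c

Key hex bytes 12 f0 62 c4 12 is 5 bytes > B = 4, so hash it first: H(key) = 56, then zero-pad to 4 bytes: K' = 56 00 00 00.
XOR each byte with 0x5c: 56⊕5c=0a, 00⊕5c=5c, 00⊕5c=5c, 00⊕5c=5c.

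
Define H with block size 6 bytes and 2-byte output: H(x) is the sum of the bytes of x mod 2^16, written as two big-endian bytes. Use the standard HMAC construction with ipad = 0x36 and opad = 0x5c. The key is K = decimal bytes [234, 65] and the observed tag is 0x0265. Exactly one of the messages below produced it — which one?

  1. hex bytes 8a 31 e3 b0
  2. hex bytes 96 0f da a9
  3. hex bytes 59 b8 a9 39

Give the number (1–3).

3

Key decimal bytes [234, 65] = ea 41 is 2 bytes ≤ B = 6; zero-pad to 6 bytes: K' = ea 41 00 00 00 00.
K' ⊕ ipad = dc 77 36 36 36 36; K' ⊕ opad = b6 1d 5c 5c 5c 5c.
m1: inner = H(dc 77 36 36 36 36 8a 31 e3 b0) = 04 79; tag = H(b6 1d 5c 5c 5c 5c 04 79) = 02c0
m2: inner = H(dc 77 36 36 36 36 96 0f da a9) = 04 53; tag = H(b6 1d 5c 5c 5c 5c 04 53) = 029a
m3: inner = H(dc 77 36 36 36 36 59 b8 a9 39) = 04 1e; tag = H(b6 1d 5c 5c 5c 5c 04 1e) = 0265 ← matches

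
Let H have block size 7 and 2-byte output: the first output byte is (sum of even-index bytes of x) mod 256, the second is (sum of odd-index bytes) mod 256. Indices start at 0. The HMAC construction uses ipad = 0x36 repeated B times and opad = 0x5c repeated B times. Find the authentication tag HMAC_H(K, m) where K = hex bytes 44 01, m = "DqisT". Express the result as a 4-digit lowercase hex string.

d00d

Key hex bytes 44 01 is 2 bytes ≤ B = 7; zero-pad to 7 bytes: K' = 44 01 00 00 00 00 00.
K' ⊕ ipad = 72 37 36 36 36 36 36.  K' ⊕ opad = 18 5d 5c 5c 5c 5c 5c.
Inner input = (K'⊕ipad) ∥ m = 72 37 36 36 36 36 36 ∥ 44 71 69 73 54.
Inner hash: even-index sum = 504 mod 256 = 248; odd-index sum = 420 mod 256 = 164 → f8 a4.
Outer input = (K'⊕opad) ∥ inner = 18 5d 5c 5c 5c 5c 5c ∥ f8 a4.
Outer hash (tag): even-index sum = 464 mod 256 = 208; odd-index sum = 525 mod 256 = 13 → d0 0d.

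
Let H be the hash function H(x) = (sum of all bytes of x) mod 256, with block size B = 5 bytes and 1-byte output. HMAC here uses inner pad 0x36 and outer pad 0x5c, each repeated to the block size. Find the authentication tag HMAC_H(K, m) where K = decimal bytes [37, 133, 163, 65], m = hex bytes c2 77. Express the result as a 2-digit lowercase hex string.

Key decimal bytes [37, 133, 163, 65] = 25 85 a3 41 is 4 bytes ≤ B = 5; zero-pad to 5 bytes: K' = 25 85 a3 41 00.
K' ⊕ ipad = 13 b3 95 77 36.  K' ⊕ opad = 79 d9 ff 1d 5c.
Inner input = (K'⊕ipad) ∥ m = 13 b3 95 77 36 ∥ c2 77.
Inner hash: sum = 19+179+149+119+54+194+119 = 833; mod 256 = 65 → 41.
Outer input = (K'⊕opad) ∥ inner = 79 d9 ff 1d 5c ∥ 41.
Outer hash (tag): sum = 121+217+255+29+92+65 = 779; mod 256 = 11 → 0b.

0b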